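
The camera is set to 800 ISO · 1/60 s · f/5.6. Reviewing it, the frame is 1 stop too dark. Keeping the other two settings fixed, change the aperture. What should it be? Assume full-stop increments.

Underexposed by 1 stop → need 1 stop brighter.
Aperture: f/5.6 → f/4.

f/4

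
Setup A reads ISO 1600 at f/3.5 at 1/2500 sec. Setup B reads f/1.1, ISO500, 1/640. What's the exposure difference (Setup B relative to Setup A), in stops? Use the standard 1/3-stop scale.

Aperture: f/3.5 → f/3.2 → f/2.8 → f/2.5 → f/2.2 → f/2 → f/1.8 → f/1.6 → f/1.4 → f/1.2 → f/1.1 — 3 1/3 stops opened up (brighter).
Shutter speed: 1/2500 → 1/2000 → 1/1600 → 1/1250 → 1/1000 → 1/800 → 1/640 — 2 stops longer (brighter).
ISO: 1600 → 1250 → 1000 → 800 → 640 → 500 — 1 2/3 stops dropped (darker).
Net: +3 1/3 +2 −1 2/3 = +3 2/3 stops.

3 2/3 stops brighter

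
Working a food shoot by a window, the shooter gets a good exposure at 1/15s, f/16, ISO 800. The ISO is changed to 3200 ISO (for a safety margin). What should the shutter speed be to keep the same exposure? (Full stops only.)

ISO: 800 → 1600 → 3200 — 2 stops raised (brighter).
Need 2 stops darker from the shutter speed: 1/15 → 1/30 → 1/60.

1/60s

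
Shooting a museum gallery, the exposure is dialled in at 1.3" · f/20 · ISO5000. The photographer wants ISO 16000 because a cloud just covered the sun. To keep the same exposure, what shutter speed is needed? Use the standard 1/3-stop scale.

ISO: 5000 → 6400 → 8000 → 10000 → 12800 → 16000 — 1 2/3 stops raised (brighter).
Need 1 2/3 stops darker from the shutter speed: 1.3 → 1 → 0.8 → 0.6 → 0.5 → 0.4.

0.4 s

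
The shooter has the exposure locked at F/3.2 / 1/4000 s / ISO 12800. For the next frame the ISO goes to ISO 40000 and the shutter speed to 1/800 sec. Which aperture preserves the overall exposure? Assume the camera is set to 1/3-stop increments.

ISO: 12800 → 16000 → 20000 → 25600 → 32000 → 40000 — 1 2/3 stops raised (brighter).
Shutter speed: 1/4000 → 1/3200 → 1/2500 → 1/2000 → 1/1600 → 1/1250 → 1/1000 → 1/800 — 2 1/3 stops longer (brighter).
Net change so far: 4 stops brighter. Offset with the aperture: f/3.2 → f/3.5 → f/4 → f/4.5 → f/5 → f/5.6 → f/6.3 → f/7.1 → f/8 → f/9 → f/10 → f/11 → f/13.

f/13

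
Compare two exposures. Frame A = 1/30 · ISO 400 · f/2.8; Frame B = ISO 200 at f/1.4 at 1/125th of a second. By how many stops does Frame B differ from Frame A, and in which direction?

1 stop darker

Aperture: f/2.8 → f/2 → f/1.4 — 2 stops opened up (brighter).
Shutter speed: 1/30 → 1/60 → 1/125 — 2 stops faster (darker).
ISO: 400 → 200 — 1 stop lower (darker).
Net: +2 −2 −1 = −1 stop.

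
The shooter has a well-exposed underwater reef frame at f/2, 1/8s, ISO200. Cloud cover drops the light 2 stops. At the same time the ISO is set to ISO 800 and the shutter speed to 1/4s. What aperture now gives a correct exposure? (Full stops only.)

Scene light: 2 stops darker.
ISO: 200 → 400 → 800 — 2 stops higher (brighter).
Shutter speed: 1/8 → 1/4 — 1 stop slower (brighter).
Net so far: 1 stop brighter. Aperture: f/2 → f/2.8.

f/2.8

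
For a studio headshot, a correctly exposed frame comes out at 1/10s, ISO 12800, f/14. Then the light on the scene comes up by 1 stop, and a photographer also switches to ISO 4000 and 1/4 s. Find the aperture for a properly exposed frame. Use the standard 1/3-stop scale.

Scene light: 1 stop brighter.
ISO: 12800 → 10000 → 8000 → 6400 → 5000 → 4000 — 1 2/3 stops dropped (darker).
Shutter speed: 1/10 → 1/8 → 1/6 → 1/5 → 1/4 — 1 1/3 stops longer (brighter).
Net so far: 2/3 stop brighter. Aperture: f/14 → f/16 → f/18.

f/18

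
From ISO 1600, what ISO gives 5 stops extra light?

ISO: 1600 → 3200 → 6400 → 12800 → 25600 → 51200 — 5 stops raised (brighter).

ISO 51200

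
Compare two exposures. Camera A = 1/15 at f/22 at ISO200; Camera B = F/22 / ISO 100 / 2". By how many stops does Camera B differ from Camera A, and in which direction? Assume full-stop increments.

Aperture: unchanged.
Shutter speed: 1/15 → 1/8 → 1/4 → 1/2 → 1 → 2 — 5 stops longer (brighter).
ISO: 200 → 100 — 1 stop dropped (darker).
Net: +5 −1 = +4 stops.

4 stops brighter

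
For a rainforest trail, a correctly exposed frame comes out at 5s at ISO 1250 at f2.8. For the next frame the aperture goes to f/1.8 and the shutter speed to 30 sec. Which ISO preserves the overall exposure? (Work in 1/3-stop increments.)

ISO 80

Aperture: f/2.8 → f/2.5 → f/2.2 → f/2 → f/1.8 — 1 1/3 stops larger aperture (brighter).
Shutter speed: 5 → 6 → 8 → 10 → 13 → 15 → 20 → 25 → 30 — 2 2/3 stops longer (brighter).
Net change so far: 4 stops brighter. Offset with the ISO: 1250 → 1000 → 800 → 640 → 500 → 400 → 320 → 250 → 200 → 160 → 125 → 100 → 80.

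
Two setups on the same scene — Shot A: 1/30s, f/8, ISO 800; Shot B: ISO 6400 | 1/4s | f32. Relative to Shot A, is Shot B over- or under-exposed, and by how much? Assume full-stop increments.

Aperture: f/8 → f/11 → f/16 → f/22 → f/32 — 4 stops narrower (darker).
Shutter speed: 1/30 → 1/15 → 1/8 → 1/4 — 3 stops longer (brighter).
ISO: 800 → 1600 → 3200 → 6400 — 3 stops raised (brighter).
Net: −4 +3 +3 = +2 stops.

2 stops brighter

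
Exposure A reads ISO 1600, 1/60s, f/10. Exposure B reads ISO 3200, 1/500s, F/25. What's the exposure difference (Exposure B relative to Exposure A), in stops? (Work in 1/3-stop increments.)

Aperture: f/10 → f/11 → f/13 → f/14 → f/16 → f/18 → f/20 → f/22 → f/25 — 2 2/3 stops stopped down (darker).
Shutter speed: 1/60 → 1/80 → 1/100 → 1/125 → 1/160 → 1/200 → 1/250 → 1/320 → 1/400 → 1/500 — 3 stops faster (darker).
ISO: 1600 → 2000 → 2500 → 3200 — 1 stop raised (brighter).
Net: −2 2/3 −3 +1 = −4 2/3 stops.

4 2/3 stops darker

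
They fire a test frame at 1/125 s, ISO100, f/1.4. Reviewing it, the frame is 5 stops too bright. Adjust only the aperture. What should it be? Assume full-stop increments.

Overexposed by 5 stops → need 5 stops darker.
Aperture: f/1.4 → f/2 → f/2.8 → f/4 → f/5.6 → f/8.

f/8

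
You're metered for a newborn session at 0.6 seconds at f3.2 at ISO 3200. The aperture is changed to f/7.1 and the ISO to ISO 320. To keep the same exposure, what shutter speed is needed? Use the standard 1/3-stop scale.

30 s

Aperture: f/3.2 → f/3.5 → f/4 → f/4.5 → f/5 → f/5.6 → f/6.3 → f/7.1 — 2 1/3 stops smaller aperture (darker).
ISO: 3200 → 2500 → 2000 → 1600 → 1250 → 1000 → 800 → 640 → 500 → 400 → 320 — 3 1/3 stops lower (darker).
Net change so far: 5 2/3 stops darker. Offset with the shutter speed: 0.6 → 0.8 → 1 → 1.3 → 1.6 → 2 → 2.5 → 3.2 → 4 → 5 → 6 → 8 → 10 → 13 → 15 → 20 → 25 → 30.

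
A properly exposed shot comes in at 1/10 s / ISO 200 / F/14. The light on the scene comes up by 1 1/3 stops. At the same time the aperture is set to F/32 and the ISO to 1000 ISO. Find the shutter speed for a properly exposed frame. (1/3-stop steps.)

Scene light: 1 1/3 stops brighter.
Aperture: f/14 → f/16 → f/18 → f/20 → f/22 → f/25 → f/29 → f/32 — 2 1/3 stops narrower (darker).
ISO: 200 → 250 → 320 → 400 → 500 → 640 → 800 → 1000 — 2 1/3 stops higher (brighter).
Net so far: 1 1/3 stops brighter. Shutter speed: 1/10 → 1/13 → 1/15 → 1/20 → 1/25.

1/25s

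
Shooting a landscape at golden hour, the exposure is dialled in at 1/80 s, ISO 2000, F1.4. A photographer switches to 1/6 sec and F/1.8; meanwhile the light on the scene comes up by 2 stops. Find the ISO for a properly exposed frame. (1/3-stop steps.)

Scene light: 2 stops brighter.
Shutter speed: 1/80 → 1/60 → 1/50 → 1/40 → 1/30 → 1/25 → 1/20 → 1/15 → 1/13 → 1/10 → 1/8 → 1/6 — 3 2/3 stops slower (brighter).
Aperture: f/1.4 → f/1.6 → f/1.8 — 2/3 stop narrower (darker).
Net so far: 5 stops brighter. ISO: 2000 → 1600 → 1250 → 1000 → 800 → 640 → 500 → 400 → 320 → 250 → 200 → 160 → 125 → 100 → 80 → 64.

ISO 64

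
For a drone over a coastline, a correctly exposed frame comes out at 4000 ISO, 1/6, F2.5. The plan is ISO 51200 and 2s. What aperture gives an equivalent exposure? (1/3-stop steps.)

f/32

ISO: 4000 → 5000 → 6400 → 8000 → 10000 → 12800 → 16000 → 20000 → 25600 → 32000 → 40000 → 51200 — 3 2/3 stops higher (brighter).
Shutter speed: 1/6 → 1/5 → 1/4 → 0.3 → 0.4 → 0.5 → 0.6 → 0.8 → 1 → 1.3 → 1.6 → 2 — 3 2/3 stops slower (brighter).
Net change so far: 7 1/3 stops brighter. Offset with the aperture: f/2.5 → f/2.8 → f/3.2 → f/3.5 → f/4 → f/4.5 → f/5 → f/5.6 → f/6.3 → f/7.1 → f/8 → f/9 → f/10 → f/11 → f/13 → f/14 → f/16 → f/18 → f/20 → f/22 → f/25 → f/29 → f/32.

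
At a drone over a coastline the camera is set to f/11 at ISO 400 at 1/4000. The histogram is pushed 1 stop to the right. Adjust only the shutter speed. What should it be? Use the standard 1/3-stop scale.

1/8000s

Overexposed by 1 stop → need 1 stop darker.
Shutter speed: 1/4000 → 1/5000 → 1/6400 → 1/8000.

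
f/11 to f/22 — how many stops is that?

2 stops

f/11 → f/16 → f/22 — count the steps: 2 stops.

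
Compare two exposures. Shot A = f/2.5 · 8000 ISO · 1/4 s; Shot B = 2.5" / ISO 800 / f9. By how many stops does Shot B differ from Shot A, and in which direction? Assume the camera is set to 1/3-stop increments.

Aperture: f/2.5 → f/2.8 → f/3.2 → f/3.5 → f/4 → f/4.5 → f/5 → f/5.6 → f/6.3 → f/7.1 → f/8 → f/9 — 3 2/3 stops stopped down (darker).
Shutter speed: 1/4 → 0.3 → 0.4 → 0.5 → 0.6 → 0.8 → 1 → 1.3 → 1.6 → 2 → 2.5 — 3 1/3 stops slower (brighter).
ISO: 8000 → 6400 → 5000 → 4000 → 3200 → 2500 → 2000 → 1600 → 1250 → 1000 → 800 — 3 1/3 stops lower (darker).
Net: −3 2/3 +3 1/3 −3 1/3 = −3 2/3 stops.

3 2/3 stops darker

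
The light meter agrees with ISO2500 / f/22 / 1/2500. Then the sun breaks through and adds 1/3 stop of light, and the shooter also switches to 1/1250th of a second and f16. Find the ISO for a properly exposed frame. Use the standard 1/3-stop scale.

ISO 500

Scene light: 1/3 stop brighter.
Shutter speed: 1/2500 → 1/2000 → 1/1600 → 1/1250 — 1 stop slower (brighter).
Aperture: f/22 → f/20 → f/18 → f/16 — 1 stop opened up (brighter).
Net so far: 2 1/3 stops brighter. ISO: 2500 → 2000 → 1600 → 1250 → 1000 → 800 → 640 → 500.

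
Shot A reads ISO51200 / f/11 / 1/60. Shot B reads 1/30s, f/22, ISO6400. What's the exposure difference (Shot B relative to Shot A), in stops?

4 stops darker

Aperture: f/11 → f/16 → f/22 — 2 stops narrower (darker).
Shutter speed: 1/60 → 1/30 — 1 stop longer (brighter).
ISO: 51200 → 25600 → 12800 → 6400 — 3 stops dropped (darker).
Net: −2 +1 −3 = −4 stops.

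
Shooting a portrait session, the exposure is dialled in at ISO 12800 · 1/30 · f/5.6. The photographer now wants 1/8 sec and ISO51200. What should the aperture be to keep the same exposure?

f/22

Shutter speed: 1/30 → 1/15 → 1/8 — 2 stops slower (brighter).
ISO: 12800 → 25600 → 51200 — 2 stops raised (brighter).
Net change so far: 4 stops brighter. Offset with the aperture: f/5.6 → f/8 → f/11 → f/16 → f/22.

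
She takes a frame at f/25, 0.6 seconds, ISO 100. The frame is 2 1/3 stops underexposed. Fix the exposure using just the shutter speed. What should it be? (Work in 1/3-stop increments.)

Underexposed by 2 1/3 stops → need 2 1/3 stops brighter.
Shutter speed: 0.6 → 0.8 → 1 → 1.3 → 1.6 → 2 → 2.5 → 3.2.

3.2 s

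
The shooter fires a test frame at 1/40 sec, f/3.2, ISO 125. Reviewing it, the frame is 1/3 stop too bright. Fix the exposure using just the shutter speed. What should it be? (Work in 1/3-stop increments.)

Overexposed by 1/3 stop → need 1/3 stop darker.
Shutter speed: 1/40 → 1/50.

1/50s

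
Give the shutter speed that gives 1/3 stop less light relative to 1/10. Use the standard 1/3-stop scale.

Shutter speed: 1/10 → 1/13 — 1/3 stop shorter (darker).

1/13s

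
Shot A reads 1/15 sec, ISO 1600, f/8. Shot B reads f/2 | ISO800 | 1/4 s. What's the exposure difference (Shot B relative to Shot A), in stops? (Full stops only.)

Aperture: f/8 → f/5.6 → f/4 → f/2.8 → f/2 — 4 stops opened up (brighter).
Shutter speed: 1/15 → 1/8 → 1/4 — 2 stops slower (brighter).
ISO: 1600 → 800 — 1 stop dropped (darker).
Net: +4 +2 −1 = +5 stops.

5 stops brighter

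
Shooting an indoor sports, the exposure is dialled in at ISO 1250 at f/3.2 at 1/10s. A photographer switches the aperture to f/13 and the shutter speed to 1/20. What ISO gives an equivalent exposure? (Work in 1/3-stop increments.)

Aperture: f/3.2 → f/3.5 → f/4 → f/4.5 → f/5 → f/5.6 → f/6.3 → f/7.1 → f/8 → f/9 → f/10 → f/11 → f/13 — 4 stops stopped down (darker).
Shutter speed: 1/10 → 1/13 → 1/15 → 1/20 — 1 stop shorter (darker).
Net change so far: 5 stops darker. Offset with the ISO: 1250 → 1600 → 2000 → 2500 → 3200 → 4000 → 5000 → 6400 → 8000 → 10000 → 12800 → 16000 → 20000 → 25600 → 32000 → 40000.

ISO 40000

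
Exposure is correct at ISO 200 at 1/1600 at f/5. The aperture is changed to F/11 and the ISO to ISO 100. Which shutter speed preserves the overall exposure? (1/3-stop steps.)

1/160s

Aperture: f/5 → f/5.6 → f/6.3 → f/7.1 → f/8 → f/9 → f/10 → f/11 — 2 1/3 stops smaller aperture (darker).
ISO: 200 → 160 → 125 → 100 — 1 stop dropped (darker).
Net change so far: 3 1/3 stops darker. Offset with the shutter speed: 1/1600 → 1/1250 → 1/1000 → 1/800 → 1/640 → 1/500 → 1/400 → 1/320 → 1/250 → 1/200 → 1/160.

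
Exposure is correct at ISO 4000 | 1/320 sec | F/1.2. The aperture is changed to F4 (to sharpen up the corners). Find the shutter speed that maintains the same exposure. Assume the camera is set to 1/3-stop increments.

Aperture: f/1.2 → f/1.4 → f/1.6 → f/1.8 → f/2 → f/2.2 → f/2.5 → f/2.8 → f/3.2 → f/3.5 → f/4 — 3 1/3 stops stopped down (darker).
Need 3 1/3 stops brighter from the shutter speed: 1/320 → 1/250 → 1/200 → 1/160 → 1/125 → 1/100 → 1/80 → 1/60 → 1/50 → 1/40 → 1/30.

1/30s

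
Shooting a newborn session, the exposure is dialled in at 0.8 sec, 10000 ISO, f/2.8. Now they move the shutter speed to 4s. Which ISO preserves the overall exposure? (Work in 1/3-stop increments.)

Shutter speed: 0.8 → 1 → 1.3 → 1.6 → 2 → 2.5 → 3.2 → 4 — 2 1/3 stops slower (brighter).
Need 2 1/3 stops darker from the ISO: 10000 → 8000 → 6400 → 5000 → 4000 → 3200 → 2500 → 2000.

ISO 2000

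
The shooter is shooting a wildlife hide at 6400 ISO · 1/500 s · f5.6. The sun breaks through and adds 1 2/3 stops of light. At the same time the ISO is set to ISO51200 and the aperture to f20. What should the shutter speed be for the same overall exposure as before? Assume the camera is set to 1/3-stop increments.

1/1000s

Scene light: 1 2/3 stops brighter.
ISO: 6400 → 8000 → 10000 → 12800 → 16000 → 20000 → 25600 → 32000 → 40000 → 51200 — 3 stops raised (brighter).
Aperture: f/5.6 → f/6.3 → f/7.1 → f/8 → f/9 → f/10 → f/11 → f/13 → f/14 → f/16 → f/18 → f/20 — 3 2/3 stops smaller aperture (darker).
Net so far: 1 stop brighter. Shutter speed: 1/500 → 1/640 → 1/800 → 1/1000.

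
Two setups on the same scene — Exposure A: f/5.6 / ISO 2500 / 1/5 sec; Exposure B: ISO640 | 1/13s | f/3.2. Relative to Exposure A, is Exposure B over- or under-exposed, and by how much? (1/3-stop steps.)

1 2/3 stops darker

Aperture: f/5.6 → f/5 → f/4.5 → f/4 → f/3.5 → f/3.2 — 1 2/3 stops opened up (brighter).
Shutter speed: 1/5 → 1/6 → 1/8 → 1/10 → 1/13 — 1 1/3 stops faster (darker).
ISO: 2500 → 2000 → 1600 → 1250 → 1000 → 800 → 640 — 2 stops lower (darker).
Net: +1 2/3 −1 1/3 −2 = −1 2/3 stops.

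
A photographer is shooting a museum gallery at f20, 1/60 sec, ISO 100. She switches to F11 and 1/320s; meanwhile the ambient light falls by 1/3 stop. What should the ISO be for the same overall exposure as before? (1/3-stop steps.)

ISO 200

Scene light: 1/3 stop darker.
Aperture: f/20 → f/18 → f/16 → f/14 → f/13 → f/11 — 1 2/3 stops larger aperture (brighter).
Shutter speed: 1/60 → 1/80 → 1/100 → 1/125 → 1/160 → 1/200 → 1/250 → 1/320 — 2 1/3 stops faster (darker).
Net so far: 1 stop darker. ISO: 100 → 125 → 160 → 200.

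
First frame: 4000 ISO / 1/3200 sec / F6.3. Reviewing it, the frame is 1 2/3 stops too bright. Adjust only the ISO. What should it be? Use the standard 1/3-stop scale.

Overexposed by 1 2/3 stops → need 1 2/3 stops darker.
ISO: 4000 → 3200 → 2500 → 2000 → 1600 → 1250.

ISO 1250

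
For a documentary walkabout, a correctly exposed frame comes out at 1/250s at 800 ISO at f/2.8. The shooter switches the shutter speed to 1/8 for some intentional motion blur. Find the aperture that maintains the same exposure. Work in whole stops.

Shutter speed: 1/250 → 1/125 → 1/60 → 1/30 → 1/15 → 1/8 — 5 stops slower (brighter).
Need 5 stops darker from the aperture: f/2.8 → f/4 → f/5.6 → f/8 → f/11 → f/16.

f/16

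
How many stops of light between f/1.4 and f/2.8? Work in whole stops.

2 stops

f/1.4 → f/2 → f/2.8 — count the steps: 2 stops.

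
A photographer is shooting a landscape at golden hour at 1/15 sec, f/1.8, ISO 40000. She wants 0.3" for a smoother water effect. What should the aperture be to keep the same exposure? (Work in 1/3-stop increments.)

f/4

Shutter speed: 1/15 → 1/13 → 1/10 → 1/8 → 1/6 → 1/5 → 1/4 → 0.3 — 2 1/3 stops longer (brighter).
Need 2 1/3 stops darker from the aperture: f/1.8 → f/2 → f/2.2 → f/2.5 → f/2.8 → f/3.2 → f/3.5 → f/4.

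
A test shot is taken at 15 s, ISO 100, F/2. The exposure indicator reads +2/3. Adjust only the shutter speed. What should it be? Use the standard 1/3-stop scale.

Overexposed by 2/3 stop → need 2/3 stop darker.
Shutter speed: 15 → 13 → 10.

10 s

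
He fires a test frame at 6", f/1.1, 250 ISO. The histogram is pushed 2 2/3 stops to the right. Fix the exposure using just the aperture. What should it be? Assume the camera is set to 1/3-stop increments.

Overexposed by 2 2/3 stops → need 2 2/3 stops darker.
Aperture: f/1.1 → f/1.2 → f/1.4 → f/1.6 → f/1.8 → f/2 → f/2.2 → f/2.5 → f/2.8.

f/2.8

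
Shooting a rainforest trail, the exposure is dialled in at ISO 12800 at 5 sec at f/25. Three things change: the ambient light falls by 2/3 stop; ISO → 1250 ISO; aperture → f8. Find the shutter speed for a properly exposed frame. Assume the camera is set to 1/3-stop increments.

Scene light: 2/3 stop darker.
ISO: 12800 → 10000 → 8000 → 6400 → 5000 → 4000 → 3200 → 2500 → 2000 → 1600 → 1250 — 3 1/3 stops dropped (darker).
Aperture: f/25 → f/22 → f/20 → f/18 → f/16 → f/14 → f/13 → f/11 → f/10 → f/9 → f/8 — 3 1/3 stops larger aperture (brighter).
Net so far: 2/3 stop darker. Shutter speed: 5 → 6 → 8.

8 s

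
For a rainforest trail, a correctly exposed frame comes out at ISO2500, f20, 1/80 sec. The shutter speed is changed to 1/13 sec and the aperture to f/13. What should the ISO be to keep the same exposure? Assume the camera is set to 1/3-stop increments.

ISO 160

Shutter speed: 1/80 → 1/60 → 1/50 → 1/40 → 1/30 → 1/25 → 1/20 → 1/15 → 1/13 — 2 2/3 stops longer (brighter).
Aperture: f/20 → f/18 → f/16 → f/14 → f/13 — 1 1/3 stops opened up (brighter).
Net change so far: 4 stops brighter. Offset with the ISO: 2500 → 2000 → 1600 → 1250 → 1000 → 800 → 640 → 500 → 400 → 320 → 250 → 200 → 160.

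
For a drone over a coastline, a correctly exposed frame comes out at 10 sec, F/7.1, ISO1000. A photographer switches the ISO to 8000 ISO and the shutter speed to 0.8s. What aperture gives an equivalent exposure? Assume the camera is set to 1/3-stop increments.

ISO: 1000 → 1250 → 1600 → 2000 → 2500 → 3200 → 4000 → 5000 → 6400 → 8000 — 3 stops higher (brighter).
Shutter speed: 10 → 8 → 6 → 5 → 4 → 3.2 → 2.5 → 2 → 1.6 → 1.3 → 1 → 0.8 — 3 2/3 stops shorter (darker).
Net change so far: 2/3 stop darker. Offset with the aperture: f/7.1 → f/6.3 → f/5.6.

f/5.6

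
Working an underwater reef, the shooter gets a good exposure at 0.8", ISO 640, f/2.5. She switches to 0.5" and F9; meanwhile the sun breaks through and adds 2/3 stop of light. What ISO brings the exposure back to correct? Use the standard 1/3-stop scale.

ISO 8000

Scene light: 2/3 stop brighter.
Shutter speed: 0.8 → 0.6 → 0.5 — 2/3 stop shorter (darker).
Aperture: f/2.5 → f/2.8 → f/3.2 → f/3.5 → f/4 → f/4.5 → f/5 → f/5.6 → f/6.3 → f/7.1 → f/8 → f/9 — 3 2/3 stops narrower (darker).
Net so far: 3 2/3 stops darker. ISO: 640 → 800 → 1000 → 1250 → 1600 → 2000 → 2500 → 3200 → 4000 → 5000 → 6400 → 8000.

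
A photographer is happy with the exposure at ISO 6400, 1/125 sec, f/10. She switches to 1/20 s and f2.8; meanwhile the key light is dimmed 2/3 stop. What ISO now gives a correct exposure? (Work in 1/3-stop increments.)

Scene light: 2/3 stop darker.
Shutter speed: 1/125 → 1/100 → 1/80 → 1/60 → 1/50 → 1/40 → 1/30 → 1/25 → 1/20 — 2 2/3 stops longer (brighter).
Aperture: f/10 → f/9 → f/8 → f/7.1 → f/6.3 → f/5.6 → f/5 → f/4.5 → f/4 → f/3.5 → f/3.2 → f/2.8 — 3 2/3 stops wider (brighter).
Net so far: 5 2/3 stops brighter. ISO: 6400 → 5000 → 4000 → 3200 → 2500 → 2000 → 1600 → 1250 → 1000 → 800 → 640 → 500 → 400 → 320 → 250 → 200 → 160 → 125.

ISO 125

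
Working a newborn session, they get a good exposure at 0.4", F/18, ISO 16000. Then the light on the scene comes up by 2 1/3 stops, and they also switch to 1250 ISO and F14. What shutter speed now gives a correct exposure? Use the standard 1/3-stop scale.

Scene light: 2 1/3 stops brighter.
ISO: 16000 → 12800 → 10000 → 8000 → 6400 → 5000 → 4000 → 3200 → 2500 → 2000 → 1600 → 1250 — 3 2/3 stops dropped (darker).
Aperture: f/18 → f/16 → f/14 — 2/3 stop larger aperture (brighter).
Net so far: 2/3 stop darker. Shutter speed: 0.4 → 0.5 → 0.6.

0.6 s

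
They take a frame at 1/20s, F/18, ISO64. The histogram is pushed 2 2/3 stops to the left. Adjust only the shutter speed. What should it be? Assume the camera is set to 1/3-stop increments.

0.3 s

Underexposed by 2 2/3 stops → need 2 2/3 stops brighter.
Shutter speed: 1/20 → 1/15 → 1/13 → 1/10 → 1/8 → 1/6 → 1/5 → 1/4 → 0.3.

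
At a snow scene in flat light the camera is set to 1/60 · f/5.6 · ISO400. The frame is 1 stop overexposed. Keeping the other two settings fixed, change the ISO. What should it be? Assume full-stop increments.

Overexposed by 1 stop → need 1 stop darker.
ISO: 400 → 200.

ISO 200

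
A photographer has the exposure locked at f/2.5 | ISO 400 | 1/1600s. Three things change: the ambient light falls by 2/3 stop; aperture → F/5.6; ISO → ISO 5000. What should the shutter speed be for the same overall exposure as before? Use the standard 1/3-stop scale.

Scene light: 2/3 stop darker.
Aperture: f/2.5 → f/2.8 → f/3.2 → f/3.5 → f/4 → f/4.5 → f/5 → f/5.6 — 2 1/3 stops smaller aperture (darker).
ISO: 400 → 500 → 640 → 800 → 1000 → 1250 → 1600 → 2000 → 2500 → 3200 → 4000 → 5000 — 3 2/3 stops higher (brighter).
Net so far: 2/3 stop brighter. Shutter speed: 1/1600 → 1/2000 → 1/2500.

1/2500s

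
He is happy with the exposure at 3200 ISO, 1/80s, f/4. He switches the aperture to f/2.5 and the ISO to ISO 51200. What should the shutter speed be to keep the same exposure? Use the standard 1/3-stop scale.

Aperture: f/4 → f/3.5 → f/3.2 → f/2.8 → f/2.5 — 1 1/3 stops wider (brighter).
ISO: 3200 → 4000 → 5000 → 6400 → 8000 → 10000 → 12800 → 16000 → 20000 → 25600 → 32000 → 40000 → 51200 — 4 stops higher (brighter).
Net change so far: 5 1/3 stops brighter. Offset with the shutter speed: 1/80 → 1/100 → 1/125 → 1/160 → 1/200 → 1/250 → 1/320 → 1/400 → 1/500 → 1/640 → 1/800 → 1/1000 → 1/1250 → 1/1600 → 1/2000 → 1/2500 → 1/3200.

1/3200s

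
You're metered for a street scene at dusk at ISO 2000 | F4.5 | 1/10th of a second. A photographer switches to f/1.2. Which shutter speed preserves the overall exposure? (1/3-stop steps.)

Aperture: f/4.5 → f/4 → f/3.5 → f/3.2 → f/2.8 → f/2.5 → f/2.2 → f/2 → f/1.8 → f/1.6 → f/1.4 → f/1.2 — 3 2/3 stops opened up (brighter).
Need 3 2/3 stops darker from the shutter speed: 1/10 → 1/13 → 1/15 → 1/20 → 1/25 → 1/30 → 1/40 → 1/50 → 1/60 → 1/80 → 1/100 → 1/125.

1/125s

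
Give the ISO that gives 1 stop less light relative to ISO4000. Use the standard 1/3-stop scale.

ISO: 4000 → 3200 → 2500 → 2000 — 1 stop dropped (darker).

ISO 2000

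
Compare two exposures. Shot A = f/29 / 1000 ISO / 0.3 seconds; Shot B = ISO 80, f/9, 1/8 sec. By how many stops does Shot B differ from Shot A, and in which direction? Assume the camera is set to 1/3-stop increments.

1 2/3 stops darker

Aperture: f/29 → f/25 → f/22 → f/20 → f/18 → f/16 → f/14 → f/13 → f/11 → f/10 → f/9 — 3 1/3 stops opened up (brighter).
Shutter speed: 0.3 → 1/4 → 1/5 → 1/6 → 1/8 — 1 1/3 stops shorter (darker).
ISO: 1000 → 800 → 640 → 500 → 400 → 320 → 250 → 200 → 160 → 125 → 100 → 80 — 3 2/3 stops dropped (darker).
Net: +3 1/3 −1 1/3 −3 2/3 = −1 2/3 stops.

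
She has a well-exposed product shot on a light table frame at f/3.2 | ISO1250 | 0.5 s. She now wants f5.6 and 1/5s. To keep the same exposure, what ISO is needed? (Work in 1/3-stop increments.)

Aperture: f/3.2 → f/3.5 → f/4 → f/4.5 → f/5 → f/5.6 — 1 2/3 stops smaller aperture (darker).
Shutter speed: 0.5 → 0.4 → 0.3 → 1/4 → 1/5 — 1 1/3 stops shorter (darker).
Net change so far: 3 stops darker. Offset with the ISO: 1250 → 1600 → 2000 → 2500 → 3200 → 4000 → 5000 → 6400 → 8000 → 10000.

ISO 10000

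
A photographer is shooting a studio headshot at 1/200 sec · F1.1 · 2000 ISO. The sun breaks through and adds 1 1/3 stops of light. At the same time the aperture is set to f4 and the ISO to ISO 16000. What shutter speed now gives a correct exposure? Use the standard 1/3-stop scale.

Scene light: 1 1/3 stops brighter.
Aperture: f/1.1 → f/1.2 → f/1.4 → f/1.6 → f/1.8 → f/2 → f/2.2 → f/2.5 → f/2.8 → f/3.2 → f/3.5 → f/4 — 3 2/3 stops smaller aperture (darker).
ISO: 2000 → 2500 → 3200 → 4000 → 5000 → 6400 → 8000 → 10000 → 12800 → 16000 — 3 stops higher (brighter).
Net so far: 2/3 stop brighter. Shutter speed: 1/200 → 1/250 → 1/320.

1/320s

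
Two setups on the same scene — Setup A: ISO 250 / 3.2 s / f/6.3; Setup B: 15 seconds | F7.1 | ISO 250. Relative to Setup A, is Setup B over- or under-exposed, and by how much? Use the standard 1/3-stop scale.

2 stops brighter

Aperture: f/6.3 → f/7.1 — 1/3 stop smaller aperture (darker).
Shutter speed: 3.2 → 4 → 5 → 6 → 8 → 10 → 13 → 15 — 2 1/3 stops slower (brighter).
ISO: unchanged.
Net: −1/3 +2 1/3 = +2 stops.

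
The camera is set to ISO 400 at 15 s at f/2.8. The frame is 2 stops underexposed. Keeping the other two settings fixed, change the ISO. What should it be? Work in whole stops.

ISO 1600

Underexposed by 2 stops → need 2 stops brighter.
ISO: 400 → 800 → 1600.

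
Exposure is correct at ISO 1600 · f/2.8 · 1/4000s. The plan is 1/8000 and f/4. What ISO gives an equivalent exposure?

ISO 6400

Shutter speed: 1/4000 → 1/8000 — 1 stop faster (darker).
Aperture: f/2.8 → f/4 — 1 stop stopped down (darker).
Net change so far: 2 stops darker. Offset with the ISO: 1600 → 3200 → 6400.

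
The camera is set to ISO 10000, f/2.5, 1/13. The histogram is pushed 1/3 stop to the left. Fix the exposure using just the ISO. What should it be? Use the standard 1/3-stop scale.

Underexposed by 1/3 stop → need 1/3 stop brighter.
ISO: 10000 → 12800.

ISO 12800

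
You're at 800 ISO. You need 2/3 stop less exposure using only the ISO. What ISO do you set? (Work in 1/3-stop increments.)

ISO 500

ISO: 800 → 640 → 500 — 2/3 stop lower (darker).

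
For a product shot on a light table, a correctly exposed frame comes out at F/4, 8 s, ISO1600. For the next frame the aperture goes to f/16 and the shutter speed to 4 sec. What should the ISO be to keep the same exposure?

Aperture: f/4 → f/5.6 → f/8 → f/11 → f/16 — 4 stops stopped down (darker).
Shutter speed: 8 → 4 — 1 stop shorter (darker).
Net change so far: 5 stops darker. Offset with the ISO: 1600 → 3200 → 6400 → 12800 → 25600 → 51200.

ISO 51200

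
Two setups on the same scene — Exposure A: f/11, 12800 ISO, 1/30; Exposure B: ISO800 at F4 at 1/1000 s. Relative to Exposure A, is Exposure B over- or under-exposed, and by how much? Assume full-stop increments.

6 stops darker

Aperture: f/11 → f/8 → f/5.6 → f/4 — 3 stops larger aperture (brighter).
Shutter speed: 1/30 → 1/60 → 1/125 → 1/250 → 1/500 → 1/1000 — 5 stops faster (darker).
ISO: 12800 → 6400 → 3200 → 1600 → 800 — 4 stops dropped (darker).
Net: +3 −5 −4 = −6 stops.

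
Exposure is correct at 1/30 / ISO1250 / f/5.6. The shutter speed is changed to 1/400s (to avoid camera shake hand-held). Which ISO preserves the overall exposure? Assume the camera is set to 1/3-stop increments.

Shutter speed: 1/30 → 1/40 → 1/50 → 1/60 → 1/80 → 1/100 → 1/125 → 1/160 → 1/200 → 1/250 → 1/320 → 1/400 — 3 2/3 stops faster (darker).
Need 3 2/3 stops brighter from the ISO: 1250 → 1600 → 2000 → 2500 → 3200 → 4000 → 5000 → 6400 → 8000 → 10000 → 12800 → 16000.

ISO 16000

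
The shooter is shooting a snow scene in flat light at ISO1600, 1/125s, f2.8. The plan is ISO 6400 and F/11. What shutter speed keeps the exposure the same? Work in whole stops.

ISO: 1600 → 3200 → 6400 — 2 stops raised (brighter).
Aperture: f/2.8 → f/4 → f/5.6 → f/8 → f/11 — 4 stops stopped down (darker).
Net change so far: 2 stops darker. Offset with the shutter speed: 1/125 → 1/60 → 1/30.

1/30s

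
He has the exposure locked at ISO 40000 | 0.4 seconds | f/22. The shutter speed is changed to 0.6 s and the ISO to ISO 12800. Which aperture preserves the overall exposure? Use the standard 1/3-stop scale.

Shutter speed: 0.4 → 0.5 → 0.6 — 2/3 stop longer (brighter).
ISO: 40000 → 32000 → 25600 → 20000 → 16000 → 12800 — 1 2/3 stops lower (darker).
Net change so far: 1 stop darker. Offset with the aperture: f/22 → f/20 → f/18 → f/16.

f/16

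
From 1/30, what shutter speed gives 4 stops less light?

Shutter speed: 1/30 → 1/60 → 1/125 → 1/250 → 1/500 — 4 stops shorter (darker).

1/500s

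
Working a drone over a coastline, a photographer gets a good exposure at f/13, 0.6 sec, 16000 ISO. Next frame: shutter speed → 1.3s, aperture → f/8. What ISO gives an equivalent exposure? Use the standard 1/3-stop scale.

Shutter speed: 0.6 → 0.8 → 1 → 1.3 — 1 stop longer (brighter).
Aperture: f/13 → f/11 → f/10 → f/9 → f/8 — 1 1/3 stops larger aperture (brighter).
Net change so far: 2 1/3 stops brighter. Offset with the ISO: 16000 → 12800 → 10000 → 8000 → 6400 → 5000 → 4000 → 3200.

ISO 3200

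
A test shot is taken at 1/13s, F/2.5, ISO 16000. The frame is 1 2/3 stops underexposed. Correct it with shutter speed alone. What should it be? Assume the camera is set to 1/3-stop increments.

Underexposed by 1 2/3 stops → need 1 2/3 stops brighter.
Shutter speed: 1/13 → 1/10 → 1/8 → 1/6 → 1/5 → 1/4.

1/4s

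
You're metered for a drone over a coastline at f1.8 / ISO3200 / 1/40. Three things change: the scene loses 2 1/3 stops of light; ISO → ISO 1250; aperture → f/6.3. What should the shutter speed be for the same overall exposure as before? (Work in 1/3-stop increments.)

Scene light: 2 1/3 stops darker.
ISO: 3200 → 2500 → 2000 → 1600 → 1250 — 1 1/3 stops lower (darker).
Aperture: f/1.8 → f/2 → f/2.2 → f/2.5 → f/2.8 → f/3.2 → f/3.5 → f/4 → f/4.5 → f/5 → f/5.6 → f/6.3 — 3 2/3 stops smaller aperture (darker).
Net so far: 7 1/3 stops darker. Shutter speed: 1/40 → 1/30 → 1/25 → 1/20 → 1/15 → 1/13 → 1/10 → 1/8 → 1/6 → 1/5 → 1/4 → 0.3 → 0.4 → 0.5 → 0.6 → 0.8 → 1 → 1.3 → 1.6 → 2 → 2.5 → 3.2 → 4.

4 s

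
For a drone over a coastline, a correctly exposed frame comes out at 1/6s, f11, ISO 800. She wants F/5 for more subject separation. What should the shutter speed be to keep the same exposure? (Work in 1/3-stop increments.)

1/30s

Aperture: f/11 → f/10 → f/9 → f/8 → f/7.1 → f/6.3 → f/5.6 → f/5 — 2 1/3 stops opened up (brighter).
Need 2 1/3 stops darker from the shutter speed: 1/6 → 1/8 → 1/10 → 1/13 → 1/15 → 1/20 → 1/25 → 1/30.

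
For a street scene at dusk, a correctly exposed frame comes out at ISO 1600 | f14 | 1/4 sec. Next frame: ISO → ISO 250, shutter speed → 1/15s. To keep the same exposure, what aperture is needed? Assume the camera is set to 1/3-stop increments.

ISO: 1600 → 1250 → 1000 → 800 → 640 → 500 → 400 → 320 → 250 — 2 2/3 stops dropped (darker).
Shutter speed: 1/4 → 1/5 → 1/6 → 1/8 → 1/10 → 1/13 → 1/15 — 2 stops faster (darker).
Net change so far: 4 2/3 stops darker. Offset with the aperture: f/14 → f/13 → f/11 → f/10 → f/9 → f/8 → f/7.1 → f/6.3 → f/5.6 → f/5 → f/4.5 → f/4 → f/3.5 → f/3.2 → f/2.8.

f/2.8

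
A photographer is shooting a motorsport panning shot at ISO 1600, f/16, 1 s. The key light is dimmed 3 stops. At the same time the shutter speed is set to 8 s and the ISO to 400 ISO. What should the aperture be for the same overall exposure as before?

Scene light: 3 stops darker.
Shutter speed: 1 → 2 → 4 → 8 — 3 stops longer (brighter).
ISO: 1600 → 800 → 400 — 2 stops dropped (darker).
Net so far: 2 stops darker. Aperture: f/16 → f/11 → f/8.

f/8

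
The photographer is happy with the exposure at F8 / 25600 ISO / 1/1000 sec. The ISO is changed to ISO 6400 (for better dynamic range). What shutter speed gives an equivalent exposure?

ISO: 25600 → 12800 → 6400 — 2 stops dropped (darker).
Need 2 stops brighter from the shutter speed: 1/1000 → 1/500 → 1/250.

1/250s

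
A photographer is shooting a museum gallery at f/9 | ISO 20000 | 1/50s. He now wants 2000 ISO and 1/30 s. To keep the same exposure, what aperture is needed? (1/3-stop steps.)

f/3.5

ISO: 20000 → 16000 → 12800 → 10000 → 8000 → 6400 → 5000 → 4000 → 3200 → 2500 → 2000 — 3 1/3 stops dropped (darker).
Shutter speed: 1/50 → 1/40 → 1/30 — 2/3 stop longer (brighter).
Net change so far: 2 2/3 stops darker. Offset with the aperture: f/9 → f/8 → f/7.1 → f/6.3 → f/5.6 → f/5 → f/4.5 → f/4 → f/3.5.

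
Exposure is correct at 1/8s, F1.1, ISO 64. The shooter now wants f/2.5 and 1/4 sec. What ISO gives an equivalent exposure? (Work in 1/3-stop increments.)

ISO 160

Aperture: f/1.1 → f/1.2 → f/1.4 → f/1.6 → f/1.8 → f/2 → f/2.2 → f/2.5 — 2 1/3 stops stopped down (darker).
Shutter speed: 1/8 → 1/6 → 1/5 → 1/4 — 1 stop slower (brighter).
Net change so far: 1 1/3 stops darker. Offset with the ISO: 64 → 80 → 100 → 125 → 160.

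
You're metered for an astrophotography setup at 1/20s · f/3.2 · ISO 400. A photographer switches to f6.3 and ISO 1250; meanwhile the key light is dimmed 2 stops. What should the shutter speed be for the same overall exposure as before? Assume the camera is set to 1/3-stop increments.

Scene light: 2 stops darker.
Aperture: f/3.2 → f/3.5 → f/4 → f/4.5 → f/5 → f/5.6 → f/6.3 — 2 stops stopped down (darker).
ISO: 400 → 500 → 640 → 800 → 1000 → 1250 — 1 2/3 stops higher (brighter).
Net so far: 2 1/3 stops darker. Shutter speed: 1/20 → 1/15 → 1/13 → 1/10 → 1/8 → 1/6 → 1/5 → 1/4.

1/4s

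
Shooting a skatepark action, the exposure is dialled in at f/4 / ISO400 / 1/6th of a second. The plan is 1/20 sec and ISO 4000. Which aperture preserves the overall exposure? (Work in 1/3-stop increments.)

Shutter speed: 1/6 → 1/8 → 1/10 → 1/13 → 1/15 → 1/20 — 1 2/3 stops shorter (darker).
ISO: 400 → 500 → 640 → 800 → 1000 → 1250 → 1600 → 2000 → 2500 → 3200 → 4000 — 3 1/3 stops higher (brighter).
Net change so far: 1 2/3 stops brighter. Offset with the aperture: f/4 → f/4.5 → f/5 → f/5.6 → f/6.3 → f/7.1.

f/7.1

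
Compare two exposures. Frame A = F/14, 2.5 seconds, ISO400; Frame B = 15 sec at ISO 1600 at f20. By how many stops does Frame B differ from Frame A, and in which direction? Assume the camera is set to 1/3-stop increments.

Aperture: f/14 → f/16 → f/18 → f/20 — 1 stop narrower (darker).
Shutter speed: 2.5 → 3.2 → 4 → 5 → 6 → 8 → 10 → 13 → 15 — 2 2/3 stops slower (brighter).
ISO: 400 → 500 → 640 → 800 → 1000 → 1250 → 1600 — 2 stops higher (brighter).
Net: −1 +2 2/3 +2 = +3 2/3 stops.

3 2/3 stops brighter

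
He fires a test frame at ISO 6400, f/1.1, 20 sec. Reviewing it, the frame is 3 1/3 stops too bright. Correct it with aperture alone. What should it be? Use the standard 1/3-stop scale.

f/3.5

Overexposed by 3 1/3 stops → need 3 1/3 stops darker.
Aperture: f/1.1 → f/1.2 → f/1.4 → f/1.6 → f/1.8 → f/2 → f/2.2 → f/2.5 → f/2.8 → f/3.2 → f/3.5.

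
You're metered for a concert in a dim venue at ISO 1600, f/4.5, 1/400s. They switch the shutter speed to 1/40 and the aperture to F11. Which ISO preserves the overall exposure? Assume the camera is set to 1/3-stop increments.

Shutter speed: 1/400 → 1/320 → 1/250 → 1/200 → 1/160 → 1/125 → 1/100 → 1/80 → 1/60 → 1/50 → 1/40 — 3 1/3 stops longer (brighter).
Aperture: f/4.5 → f/5 → f/5.6 → f/6.3 → f/7.1 → f/8 → f/9 → f/10 → f/11 — 2 2/3 stops narrower (darker).
Net change so far: 2/3 stop brighter. Offset with the ISO: 1600 → 1250 → 1000.

ISO 1000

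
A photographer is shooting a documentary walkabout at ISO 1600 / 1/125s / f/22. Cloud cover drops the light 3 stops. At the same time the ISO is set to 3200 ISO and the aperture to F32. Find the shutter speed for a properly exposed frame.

Scene light: 3 stops darker.
ISO: 1600 → 3200 — 1 stop higher (brighter).
Aperture: f/22 → f/32 — 1 stop smaller aperture (darker).
Net so far: 3 stops darker. Shutter speed: 1/125 → 1/60 → 1/30 → 1/15.

1/15s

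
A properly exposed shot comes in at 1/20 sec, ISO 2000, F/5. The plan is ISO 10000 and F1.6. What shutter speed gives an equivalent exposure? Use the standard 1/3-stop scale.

ISO: 2000 → 2500 → 3200 → 4000 → 5000 → 6400 → 8000 → 10000 — 2 1/3 stops raised (brighter).
Aperture: f/5 → f/4.5 → f/4 → f/3.5 → f/3.2 → f/2.8 → f/2.5 → f/2.2 → f/2 → f/1.8 → f/1.6 — 3 1/3 stops wider (brighter).
Net change so far: 5 2/3 stops brighter. Offset with the shutter speed: 1/20 → 1/25 → 1/30 → 1/40 → 1/50 → 1/60 → 1/80 → 1/100 → 1/125 → 1/160 → 1/200 → 1/250 → 1/320 → 1/400 → 1/500 → 1/640 → 1/800 → 1/1000.

1/1000s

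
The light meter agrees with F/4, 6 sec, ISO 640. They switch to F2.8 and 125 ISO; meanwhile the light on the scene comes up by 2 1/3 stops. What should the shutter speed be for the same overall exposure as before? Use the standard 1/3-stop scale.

3.2 s

Scene light: 2 1/3 stops brighter.
Aperture: f/4 → f/3.5 → f/3.2 → f/2.8 — 1 stop opened up (brighter).
ISO: 640 → 500 → 400 → 320 → 250 → 200 → 160 → 125 — 2 1/3 stops lower (darker).
Net so far: 1 stop brighter. Shutter speed: 6 → 5 → 4 → 3.2.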